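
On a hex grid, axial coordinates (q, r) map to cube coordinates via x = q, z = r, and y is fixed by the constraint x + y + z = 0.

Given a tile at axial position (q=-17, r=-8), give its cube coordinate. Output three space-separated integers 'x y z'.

x = q = -17
z = r = -8
y = -x - z = -(-17) - (-8) = 25

Answer: -17 25 -8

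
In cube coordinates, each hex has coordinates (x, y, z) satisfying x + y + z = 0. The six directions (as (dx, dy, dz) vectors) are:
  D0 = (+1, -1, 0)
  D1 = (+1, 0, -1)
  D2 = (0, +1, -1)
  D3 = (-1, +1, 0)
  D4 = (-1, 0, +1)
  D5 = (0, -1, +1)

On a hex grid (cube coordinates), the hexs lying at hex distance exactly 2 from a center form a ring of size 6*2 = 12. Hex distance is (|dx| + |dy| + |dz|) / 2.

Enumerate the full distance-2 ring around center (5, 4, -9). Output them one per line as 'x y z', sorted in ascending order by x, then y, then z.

Answer: 3 4 -7
3 5 -8
3 6 -9
4 3 -7
4 6 -10
5 2 -7
5 6 -11
6 2 -8
6 5 -11
7 2 -9
7 3 -10
7 4 -11

Derivation:
Walk ring at distance 2 from (5, 4, -9):
Start at center + D4*2 = (3, 4, -7)
  hex 0: (3, 4, -7)
  hex 1: (4, 3, -7)
  hex 2: (5, 2, -7)
  hex 3: (6, 2, -8)
  hex 4: (7, 2, -9)
  hex 5: (7, 3, -10)
  hex 6: (7, 4, -11)
  hex 7: (6, 5, -11)
  hex 8: (5, 6, -11)
  hex 9: (4, 6, -10)
  hex 10: (3, 6, -9)
  hex 11: (3, 5, -8)
Sorted: 12 hexes.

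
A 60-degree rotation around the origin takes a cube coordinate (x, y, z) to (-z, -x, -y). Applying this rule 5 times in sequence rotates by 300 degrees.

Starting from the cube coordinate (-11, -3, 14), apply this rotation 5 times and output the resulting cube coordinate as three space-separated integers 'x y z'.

Start: (-11, -3, 14)
Step 1: (-11, -3, 14) -> (-(14), -(-11), -(-3)) = (-14, 11, 3)
Step 2: (-14, 11, 3) -> (-(3), -(-14), -(11)) = (-3, 14, -11)
Step 3: (-3, 14, -11) -> (-(-11), -(-3), -(14)) = (11, 3, -14)
Step 4: (11, 3, -14) -> (-(-14), -(11), -(3)) = (14, -11, -3)
Step 5: (14, -11, -3) -> (-(-3), -(14), -(-11)) = (3, -14, 11)

Answer: 3 -14 11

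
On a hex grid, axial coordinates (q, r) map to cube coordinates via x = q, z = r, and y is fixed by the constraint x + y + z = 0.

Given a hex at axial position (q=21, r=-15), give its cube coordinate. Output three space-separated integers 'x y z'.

Answer: 21 -6 -15

Derivation:
x = q = 21
z = r = -15
y = -x - z = -(21) - (-15) = -6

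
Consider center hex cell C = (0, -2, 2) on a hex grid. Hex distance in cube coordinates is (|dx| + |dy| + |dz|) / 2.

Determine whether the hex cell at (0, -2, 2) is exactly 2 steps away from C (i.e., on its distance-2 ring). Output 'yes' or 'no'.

|px - cx| = |0 - 0| = 0
|py - cy| = |-2 - (-2)| = 0
|pz - cz| = |2 - 2| = 0
distance = (0+0+0)/2 = 0/2 = 0
radius = 2; distance != radius -> no

Answer: no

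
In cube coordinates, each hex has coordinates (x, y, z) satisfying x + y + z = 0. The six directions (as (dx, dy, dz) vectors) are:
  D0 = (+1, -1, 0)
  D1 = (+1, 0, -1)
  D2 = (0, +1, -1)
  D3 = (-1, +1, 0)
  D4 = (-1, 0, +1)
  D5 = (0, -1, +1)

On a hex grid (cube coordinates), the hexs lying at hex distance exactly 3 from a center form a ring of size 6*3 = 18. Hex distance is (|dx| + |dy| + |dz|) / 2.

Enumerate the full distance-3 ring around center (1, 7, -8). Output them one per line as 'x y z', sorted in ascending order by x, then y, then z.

Answer: -2 7 -5
-2 8 -6
-2 9 -7
-2 10 -8
-1 6 -5
-1 10 -9
0 5 -5
0 10 -10
1 4 -5
1 10 -11
2 4 -6
2 9 -11
3 4 -7
3 8 -11
4 4 -8
4 5 -9
4 6 -10
4 7 -11

Derivation:
Walk ring at distance 3 from (1, 7, -8):
Start at center + D4*3 = (-2, 7, -5)
  hex 0: (-2, 7, -5)
  hex 1: (-1, 6, -5)
  hex 2: (0, 5, -5)
  hex 3: (1, 4, -5)
  hex 4: (2, 4, -6)
  hex 5: (3, 4, -7)
  hex 6: (4, 4, -8)
  hex 7: (4, 5, -9)
  hex 8: (4, 6, -10)
  hex 9: (4, 7, -11)
  hex 10: (3, 8, -11)
  hex 11: (2, 9, -11)
  hex 12: (1, 10, -11)
  hex 13: (0, 10, -10)
  hex 14: (-1, 10, -9)
  hex 15: (-2, 10, -8)
  hex 16: (-2, 9, -7)
  hex 17: (-2, 8, -6)
Sorted: 18 hexes.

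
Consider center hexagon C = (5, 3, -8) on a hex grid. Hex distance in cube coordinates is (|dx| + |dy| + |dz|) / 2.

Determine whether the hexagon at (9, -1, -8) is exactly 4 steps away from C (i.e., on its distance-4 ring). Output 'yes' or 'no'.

|px - cx| = |9 - 5| = 4
|py - cy| = |-1 - 3| = 4
|pz - cz| = |-8 - (-8)| = 0
distance = (4+4+0)/2 = 8/2 = 4
radius = 4; distance == radius -> yes

Answer: yes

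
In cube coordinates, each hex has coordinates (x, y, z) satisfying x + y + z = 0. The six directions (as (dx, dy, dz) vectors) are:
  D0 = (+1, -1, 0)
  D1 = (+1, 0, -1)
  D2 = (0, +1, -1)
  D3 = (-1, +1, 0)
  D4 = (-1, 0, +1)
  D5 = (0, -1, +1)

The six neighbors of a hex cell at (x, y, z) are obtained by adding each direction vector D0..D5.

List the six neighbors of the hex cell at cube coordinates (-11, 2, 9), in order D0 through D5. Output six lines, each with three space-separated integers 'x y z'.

Answer: -10 1 9
-10 2 8
-11 3 8
-12 3 9
-12 2 10
-11 1 10

Derivation:
Center: (-11, 2, 9). Add each direction:
  D0: (-11, 2, 9) + (1, -1, 0) = (-10, 1, 9)
  D1: (-11, 2, 9) + (1, 0, -1) = (-10, 2, 8)
  D2: (-11, 2, 9) + (0, 1, -1) = (-11, 3, 8)
  D3: (-11, 2, 9) + (-1, 1, 0) = (-12, 3, 9)
  D4: (-11, 2, 9) + (-1, 0, 1) = (-12, 2, 10)
  D5: (-11, 2, 9) + (0, -1, 1) = (-11, 1, 10)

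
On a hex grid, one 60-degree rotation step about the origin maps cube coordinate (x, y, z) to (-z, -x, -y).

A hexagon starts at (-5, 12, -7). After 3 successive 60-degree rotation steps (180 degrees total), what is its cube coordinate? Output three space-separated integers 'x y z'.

Answer: 5 -12 7

Derivation:
Start: (-5, 12, -7)
Step 1: (-5, 12, -7) -> (-(-7), -(-5), -(12)) = (7, 5, -12)
Step 2: (7, 5, -12) -> (-(-12), -(7), -(5)) = (12, -7, -5)
Step 3: (12, -7, -5) -> (-(-5), -(12), -(-7)) = (5, -12, 7)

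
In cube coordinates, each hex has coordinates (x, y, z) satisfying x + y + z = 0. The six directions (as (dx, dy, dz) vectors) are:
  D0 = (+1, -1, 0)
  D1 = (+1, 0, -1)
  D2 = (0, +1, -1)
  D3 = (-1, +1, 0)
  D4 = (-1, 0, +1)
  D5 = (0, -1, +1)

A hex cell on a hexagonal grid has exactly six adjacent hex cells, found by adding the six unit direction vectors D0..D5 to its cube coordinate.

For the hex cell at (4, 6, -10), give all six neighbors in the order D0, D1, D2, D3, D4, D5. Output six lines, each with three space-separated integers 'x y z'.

Answer: 5 5 -10
5 6 -11
4 7 -11
3 7 -10
3 6 -9
4 5 -9

Derivation:
Center: (4, 6, -10). Add each direction:
  D0: (4, 6, -10) + (1, -1, 0) = (5, 5, -10)
  D1: (4, 6, -10) + (1, 0, -1) = (5, 6, -11)
  D2: (4, 6, -10) + (0, 1, -1) = (4, 7, -11)
  D3: (4, 6, -10) + (-1, 1, 0) = (3, 7, -10)
  D4: (4, 6, -10) + (-1, 0, 1) = (3, 6, -9)
  D5: (4, 6, -10) + (0, -1, 1) = (4, 5, -9)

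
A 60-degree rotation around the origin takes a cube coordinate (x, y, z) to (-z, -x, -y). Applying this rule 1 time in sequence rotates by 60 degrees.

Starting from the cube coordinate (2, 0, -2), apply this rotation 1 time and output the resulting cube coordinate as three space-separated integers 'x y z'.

Answer: 2 -2 0

Derivation:
Start: (2, 0, -2)
Step 1: (2, 0, -2) -> (-(-2), -(2), -(0)) = (2, -2, 0)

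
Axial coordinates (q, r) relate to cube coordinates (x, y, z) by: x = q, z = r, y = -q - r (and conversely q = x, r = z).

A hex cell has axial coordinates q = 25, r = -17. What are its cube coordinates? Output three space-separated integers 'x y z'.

x = q = 25
z = r = -17
y = -x - z = -(25) - (-17) = -8

Answer: 25 -8 -17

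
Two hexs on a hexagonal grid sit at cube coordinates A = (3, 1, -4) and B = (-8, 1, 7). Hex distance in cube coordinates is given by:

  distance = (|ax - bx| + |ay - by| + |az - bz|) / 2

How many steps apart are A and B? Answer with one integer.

Answer: 11

Derivation:
|ax - bx| = |3 - (-8)| = 11
|ay - by| = |1 - 1| = 0
|az - bz| = |-4 - 7| = 11
distance = (11 + 0 + 11) / 2 = 22 / 2 = 11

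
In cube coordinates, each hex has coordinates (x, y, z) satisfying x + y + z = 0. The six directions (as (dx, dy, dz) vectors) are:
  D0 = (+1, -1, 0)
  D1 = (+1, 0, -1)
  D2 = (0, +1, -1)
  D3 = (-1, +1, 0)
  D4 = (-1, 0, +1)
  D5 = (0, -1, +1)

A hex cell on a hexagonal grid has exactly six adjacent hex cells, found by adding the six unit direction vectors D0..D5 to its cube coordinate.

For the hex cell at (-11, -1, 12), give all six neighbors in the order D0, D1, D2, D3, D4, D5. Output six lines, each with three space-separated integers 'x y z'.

Center: (-11, -1, 12). Add each direction:
  D0: (-11, -1, 12) + (1, -1, 0) = (-10, -2, 12)
  D1: (-11, -1, 12) + (1, 0, -1) = (-10, -1, 11)
  D2: (-11, -1, 12) + (0, 1, -1) = (-11, 0, 11)
  D3: (-11, -1, 12) + (-1, 1, 0) = (-12, 0, 12)
  D4: (-11, -1, 12) + (-1, 0, 1) = (-12, -1, 13)
  D5: (-11, -1, 12) + (0, -1, 1) = (-11, -2, 13)

Answer: -10 -2 12
-10 -1 11
-11 0 11
-12 0 12
-12 -1 13
-11 -2 13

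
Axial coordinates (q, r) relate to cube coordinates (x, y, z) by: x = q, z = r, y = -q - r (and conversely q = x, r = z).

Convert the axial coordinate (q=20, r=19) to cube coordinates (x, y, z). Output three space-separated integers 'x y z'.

Answer: 20 -39 19

Derivation:
x = q = 20
z = r = 19
y = -x - z = -(20) - (19) = -39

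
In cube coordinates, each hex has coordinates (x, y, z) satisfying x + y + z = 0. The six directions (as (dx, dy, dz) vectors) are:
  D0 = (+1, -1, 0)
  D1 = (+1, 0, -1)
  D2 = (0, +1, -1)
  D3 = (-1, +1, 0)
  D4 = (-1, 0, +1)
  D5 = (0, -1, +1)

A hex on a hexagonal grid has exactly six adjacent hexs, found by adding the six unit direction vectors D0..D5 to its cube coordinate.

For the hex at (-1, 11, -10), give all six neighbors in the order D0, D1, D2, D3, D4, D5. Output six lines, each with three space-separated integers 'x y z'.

Center: (-1, 11, -10). Add each direction:
  D0: (-1, 11, -10) + (1, -1, 0) = (0, 10, -10)
  D1: (-1, 11, -10) + (1, 0, -1) = (0, 11, -11)
  D2: (-1, 11, -10) + (0, 1, -1) = (-1, 12, -11)
  D3: (-1, 11, -10) + (-1, 1, 0) = (-2, 12, -10)
  D4: (-1, 11, -10) + (-1, 0, 1) = (-2, 11, -9)
  D5: (-1, 11, -10) + (0, -1, 1) = (-1, 10, -9)

Answer: 0 10 -10
0 11 -11
-1 12 -11
-2 12 -10
-2 11 -9
-1 10 -9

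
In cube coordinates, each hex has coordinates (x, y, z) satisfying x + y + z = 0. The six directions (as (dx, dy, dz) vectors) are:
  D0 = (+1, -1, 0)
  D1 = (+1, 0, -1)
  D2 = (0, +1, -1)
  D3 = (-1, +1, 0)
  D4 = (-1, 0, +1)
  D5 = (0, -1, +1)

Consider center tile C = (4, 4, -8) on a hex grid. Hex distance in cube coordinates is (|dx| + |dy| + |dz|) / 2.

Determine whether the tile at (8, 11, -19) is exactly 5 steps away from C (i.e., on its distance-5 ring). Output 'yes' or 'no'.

Answer: no

Derivation:
|px - cx| = |8 - 4| = 4
|py - cy| = |11 - 4| = 7
|pz - cz| = |-19 - (-8)| = 11
distance = (4+7+11)/2 = 22/2 = 11
radius = 5; distance != radius -> no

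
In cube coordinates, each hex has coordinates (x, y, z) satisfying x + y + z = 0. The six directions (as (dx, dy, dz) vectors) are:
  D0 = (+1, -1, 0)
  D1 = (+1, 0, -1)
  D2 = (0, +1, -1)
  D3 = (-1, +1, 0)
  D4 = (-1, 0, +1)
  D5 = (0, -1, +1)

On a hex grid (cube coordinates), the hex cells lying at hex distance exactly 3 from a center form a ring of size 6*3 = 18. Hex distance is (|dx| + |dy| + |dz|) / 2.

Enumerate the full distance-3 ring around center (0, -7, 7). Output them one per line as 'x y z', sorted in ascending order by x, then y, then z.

Walk ring at distance 3 from (0, -7, 7):
Start at center + D4*3 = (-3, -7, 10)
  hex 0: (-3, -7, 10)
  hex 1: (-2, -8, 10)
  hex 2: (-1, -9, 10)
  hex 3: (0, -10, 10)
  hex 4: (1, -10, 9)
  hex 5: (2, -10, 8)
  hex 6: (3, -10, 7)
  hex 7: (3, -9, 6)
  hex 8: (3, -8, 5)
  hex 9: (3, -7, 4)
  hex 10: (2, -6, 4)
  hex 11: (1, -5, 4)
  hex 12: (0, -4, 4)
  hex 13: (-1, -4, 5)
  hex 14: (-2, -4, 6)
  hex 15: (-3, -4, 7)
  hex 16: (-3, -5, 8)
  hex 17: (-3, -6, 9)
Sorted: 18 hexes.

Answer: -3 -7 10
-3 -6 9
-3 -5 8
-3 -4 7
-2 -8 10
-2 -4 6
-1 -9 10
-1 -4 5
0 -10 10
0 -4 4
1 -10 9
1 -5 4
2 -10 8
2 -6 4
3 -10 7
3 -9 6
3 -8 5
3 -7 4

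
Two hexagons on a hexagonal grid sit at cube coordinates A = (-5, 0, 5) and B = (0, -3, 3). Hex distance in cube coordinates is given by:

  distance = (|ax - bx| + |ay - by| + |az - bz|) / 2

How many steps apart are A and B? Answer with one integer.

|ax - bx| = |-5 - 0| = 5
|ay - by| = |0 - (-3)| = 3
|az - bz| = |5 - 3| = 2
distance = (5 + 3 + 2) / 2 = 10 / 2 = 5

Answer: 5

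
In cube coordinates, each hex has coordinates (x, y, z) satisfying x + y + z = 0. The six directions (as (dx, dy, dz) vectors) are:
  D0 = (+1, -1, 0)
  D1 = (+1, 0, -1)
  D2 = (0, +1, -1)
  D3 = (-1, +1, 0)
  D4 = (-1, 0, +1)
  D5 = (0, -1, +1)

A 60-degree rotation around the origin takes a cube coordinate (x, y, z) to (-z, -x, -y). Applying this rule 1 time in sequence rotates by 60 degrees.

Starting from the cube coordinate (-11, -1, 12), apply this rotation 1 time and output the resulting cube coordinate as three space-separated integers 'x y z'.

Answer: -12 11 1

Derivation:
Start: (-11, -1, 12)
Step 1: (-11, -1, 12) -> (-(12), -(-11), -(-1)) = (-12, 11, 1)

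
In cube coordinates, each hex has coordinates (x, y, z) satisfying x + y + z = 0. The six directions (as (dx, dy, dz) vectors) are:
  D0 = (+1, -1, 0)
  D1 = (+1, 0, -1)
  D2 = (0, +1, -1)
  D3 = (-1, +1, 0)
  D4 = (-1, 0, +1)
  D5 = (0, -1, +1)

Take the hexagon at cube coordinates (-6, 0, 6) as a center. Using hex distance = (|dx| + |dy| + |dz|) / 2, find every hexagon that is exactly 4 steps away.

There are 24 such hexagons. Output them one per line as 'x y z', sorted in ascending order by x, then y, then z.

Answer: -10 0 10
-10 1 9
-10 2 8
-10 3 7
-10 4 6
-9 -1 10
-9 4 5
-8 -2 10
-8 4 4
-7 -3 10
-7 4 3
-6 -4 10
-6 4 2
-5 -4 9
-5 3 2
-4 -4 8
-4 2 2
-3 -4 7
-3 1 2
-2 -4 6
-2 -3 5
-2 -2 4
-2 -1 3
-2 0 2

Derivation:
Walk ring at distance 4 from (-6, 0, 6):
Start at center + D4*4 = (-10, 0, 10)
  hex 0: (-10, 0, 10)
  hex 1: (-9, -1, 10)
  hex 2: (-8, -2, 10)
  hex 3: (-7, -3, 10)
  hex 4: (-6, -4, 10)
  hex 5: (-5, -4, 9)
  hex 6: (-4, -4, 8)
  hex 7: (-3, -4, 7)
  hex 8: (-2, -4, 6)
  hex 9: (-2, -3, 5)
  hex 10: (-2, -2, 4)
  hex 11: (-2, -1, 3)
  hex 12: (-2, 0, 2)
  hex 13: (-3, 1, 2)
  hex 14: (-4, 2, 2)
  hex 15: (-5, 3, 2)
  hex 16: (-6, 4, 2)
  hex 17: (-7, 4, 3)
  hex 18: (-8, 4, 4)
  hex 19: (-9, 4, 5)
  hex 20: (-10, 4, 6)
  hex 21: (-10, 3, 7)
  hex 22: (-10, 2, 8)
  hex 23: (-10, 1, 9)
Sorted: 24 hexes.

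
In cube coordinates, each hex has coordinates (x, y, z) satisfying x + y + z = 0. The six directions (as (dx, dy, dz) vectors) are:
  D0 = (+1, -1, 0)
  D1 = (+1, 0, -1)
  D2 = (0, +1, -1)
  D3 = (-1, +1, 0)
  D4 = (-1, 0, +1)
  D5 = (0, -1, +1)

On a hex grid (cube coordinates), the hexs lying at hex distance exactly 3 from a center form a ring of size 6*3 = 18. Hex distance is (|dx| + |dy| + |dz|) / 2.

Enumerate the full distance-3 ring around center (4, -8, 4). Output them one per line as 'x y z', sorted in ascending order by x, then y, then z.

Answer: 1 -8 7
1 -7 6
1 -6 5
1 -5 4
2 -9 7
2 -5 3
3 -10 7
3 -5 2
4 -11 7
4 -5 1
5 -11 6
5 -6 1
6 -11 5
6 -7 1
7 -11 4
7 -10 3
7 -9 2
7 -8 1

Derivation:
Walk ring at distance 3 from (4, -8, 4):
Start at center + D4*3 = (1, -8, 7)
  hex 0: (1, -8, 7)
  hex 1: (2, -9, 7)
  hex 2: (3, -10, 7)
  hex 3: (4, -11, 7)
  hex 4: (5, -11, 6)
  hex 5: (6, -11, 5)
  hex 6: (7, -11, 4)
  hex 7: (7, -10, 3)
  hex 8: (7, -9, 2)
  hex 9: (7, -8, 1)
  hex 10: (6, -7, 1)
  hex 11: (5, -6, 1)
  hex 12: (4, -5, 1)
  hex 13: (3, -5, 2)
  hex 14: (2, -5, 3)
  hex 15: (1, -5, 4)
  hex 16: (1, -6, 5)
  hex 17: (1, -7, 6)
Sorted: 18 hexes.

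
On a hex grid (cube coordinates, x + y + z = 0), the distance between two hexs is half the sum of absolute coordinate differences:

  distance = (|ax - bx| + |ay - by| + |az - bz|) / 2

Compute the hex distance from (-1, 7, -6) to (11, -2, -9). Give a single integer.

|ax - bx| = |-1 - 11| = 12
|ay - by| = |7 - (-2)| = 9
|az - bz| = |-6 - (-9)| = 3
distance = (12 + 9 + 3) / 2 = 24 / 2 = 12

Answer: 12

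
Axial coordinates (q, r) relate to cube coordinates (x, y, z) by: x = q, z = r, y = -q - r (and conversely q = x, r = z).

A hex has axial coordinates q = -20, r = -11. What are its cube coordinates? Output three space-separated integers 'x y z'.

x = q = -20
z = r = -11
y = -x - z = -(-20) - (-11) = 31

Answer: -20 31 -11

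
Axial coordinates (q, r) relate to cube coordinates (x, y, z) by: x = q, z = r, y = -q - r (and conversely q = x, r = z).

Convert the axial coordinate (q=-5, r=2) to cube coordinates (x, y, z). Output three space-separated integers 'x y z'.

x = q = -5
z = r = 2
y = -x - z = -(-5) - (2) = 3

Answer: -5 3 2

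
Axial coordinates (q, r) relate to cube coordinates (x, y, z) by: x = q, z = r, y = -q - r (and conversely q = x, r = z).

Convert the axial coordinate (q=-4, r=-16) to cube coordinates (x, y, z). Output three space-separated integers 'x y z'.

x = q = -4
z = r = -16
y = -x - z = -(-4) - (-16) = 20

Answer: -4 20 -16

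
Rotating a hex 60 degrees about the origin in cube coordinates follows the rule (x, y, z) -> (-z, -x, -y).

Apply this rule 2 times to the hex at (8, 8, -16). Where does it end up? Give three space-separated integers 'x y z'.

Answer: 8 -16 8

Derivation:
Start: (8, 8, -16)
Step 1: (8, 8, -16) -> (-(-16), -(8), -(8)) = (16, -8, -8)
Step 2: (16, -8, -8) -> (-(-8), -(16), -(-8)) = (8, -16, 8)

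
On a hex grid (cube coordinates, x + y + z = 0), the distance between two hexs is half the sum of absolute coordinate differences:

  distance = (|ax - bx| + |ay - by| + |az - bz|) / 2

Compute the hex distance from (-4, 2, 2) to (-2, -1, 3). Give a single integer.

Answer: 3

Derivation:
|ax - bx| = |-4 - (-2)| = 2
|ay - by| = |2 - (-1)| = 3
|az - bz| = |2 - 3| = 1
distance = (2 + 3 + 1) / 2 = 6 / 2 = 3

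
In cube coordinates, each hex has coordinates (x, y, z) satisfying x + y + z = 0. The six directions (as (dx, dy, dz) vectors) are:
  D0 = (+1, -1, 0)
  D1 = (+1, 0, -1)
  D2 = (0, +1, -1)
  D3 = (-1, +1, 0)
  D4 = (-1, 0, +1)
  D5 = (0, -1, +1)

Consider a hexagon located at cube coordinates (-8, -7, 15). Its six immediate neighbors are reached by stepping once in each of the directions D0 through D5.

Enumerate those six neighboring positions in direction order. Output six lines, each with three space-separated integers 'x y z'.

Answer: -7 -8 15
-7 -7 14
-8 -6 14
-9 -6 15
-9 -7 16
-8 -8 16

Derivation:
Center: (-8, -7, 15). Add each direction:
  D0: (-8, -7, 15) + (1, -1, 0) = (-7, -8, 15)
  D1: (-8, -7, 15) + (1, 0, -1) = (-7, -7, 14)
  D2: (-8, -7, 15) + (0, 1, -1) = (-8, -6, 14)
  D3: (-8, -7, 15) + (-1, 1, 0) = (-9, -6, 15)
  D4: (-8, -7, 15) + (-1, 0, 1) = (-9, -7, 16)
  D5: (-8, -7, 15) + (0, -1, 1) = (-8, -8, 16)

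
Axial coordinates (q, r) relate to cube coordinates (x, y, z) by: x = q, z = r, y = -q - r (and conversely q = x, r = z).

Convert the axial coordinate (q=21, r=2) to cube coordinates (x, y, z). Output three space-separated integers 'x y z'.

Answer: 21 -23 2

Derivation:
x = q = 21
z = r = 2
y = -x - z = -(21) - (2) = -23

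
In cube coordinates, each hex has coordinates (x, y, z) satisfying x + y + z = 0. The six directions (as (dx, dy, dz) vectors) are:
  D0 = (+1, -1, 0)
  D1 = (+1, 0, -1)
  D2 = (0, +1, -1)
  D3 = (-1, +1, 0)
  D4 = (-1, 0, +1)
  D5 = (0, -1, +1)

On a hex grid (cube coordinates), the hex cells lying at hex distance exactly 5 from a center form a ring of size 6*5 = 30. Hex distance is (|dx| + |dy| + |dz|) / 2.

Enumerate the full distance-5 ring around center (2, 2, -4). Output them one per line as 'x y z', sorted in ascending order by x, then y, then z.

Answer: -3 2 1
-3 3 0
-3 4 -1
-3 5 -2
-3 6 -3
-3 7 -4
-2 1 1
-2 7 -5
-1 0 1
-1 7 -6
0 -1 1
0 7 -7
1 -2 1
1 7 -8
2 -3 1
2 7 -9
3 -3 0
3 6 -9
4 -3 -1
4 5 -9
5 -3 -2
5 4 -9
6 -3 -3
6 3 -9
7 -3 -4
7 -2 -5
7 -1 -6
7 0 -7
7 1 -8
7 2 -9

Derivation:
Walk ring at distance 5 from (2, 2, -4):
Start at center + D4*5 = (-3, 2, 1)
  hex 0: (-3, 2, 1)
  hex 1: (-2, 1, 1)
  hex 2: (-1, 0, 1)
  hex 3: (0, -1, 1)
  hex 4: (1, -2, 1)
  hex 5: (2, -3, 1)
  hex 6: (3, -3, 0)
  hex 7: (4, -3, -1)
  hex 8: (5, -3, -2)
  hex 9: (6, -3, -3)
  hex 10: (7, -3, -4)
  hex 11: (7, -2, -5)
  hex 12: (7, -1, -6)
  hex 13: (7, 0, -7)
  hex 14: (7, 1, -8)
  hex 15: (7, 2, -9)
  hex 16: (6, 3, -9)
  hex 17: (5, 4, -9)
  hex 18: (4, 5, -9)
  hex 19: (3, 6, -9)
  hex 20: (2, 7, -9)
  hex 21: (1, 7, -8)
  hex 22: (0, 7, -7)
  hex 23: (-1, 7, -6)
  hex 24: (-2, 7, -5)
  hex 25: (-3, 7, -4)
  hex 26: (-3, 6, -3)
  hex 27: (-3, 5, -2)
  hex 28: (-3, 4, -1)
  hex 29: (-3, 3, 0)
Sorted: 30 hexes.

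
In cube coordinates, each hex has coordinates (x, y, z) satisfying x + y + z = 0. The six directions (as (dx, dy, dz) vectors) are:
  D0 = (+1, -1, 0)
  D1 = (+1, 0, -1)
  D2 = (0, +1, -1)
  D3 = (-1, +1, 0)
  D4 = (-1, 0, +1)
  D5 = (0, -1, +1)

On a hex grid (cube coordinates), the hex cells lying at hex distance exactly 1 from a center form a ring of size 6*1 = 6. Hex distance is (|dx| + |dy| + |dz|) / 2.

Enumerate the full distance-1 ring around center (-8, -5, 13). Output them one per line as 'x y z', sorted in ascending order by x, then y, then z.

Answer: -9 -5 14
-9 -4 13
-8 -6 14
-8 -4 12
-7 -6 13
-7 -5 12

Derivation:
Walk ring at distance 1 from (-8, -5, 13):
Start at center + D4*1 = (-9, -5, 14)
  hex 0: (-9, -5, 14)
  hex 1: (-8, -6, 14)
  hex 2: (-7, -6, 13)
  hex 3: (-7, -5, 12)
  hex 4: (-8, -4, 12)
  hex 5: (-9, -4, 13)
Sorted: 6 hexes.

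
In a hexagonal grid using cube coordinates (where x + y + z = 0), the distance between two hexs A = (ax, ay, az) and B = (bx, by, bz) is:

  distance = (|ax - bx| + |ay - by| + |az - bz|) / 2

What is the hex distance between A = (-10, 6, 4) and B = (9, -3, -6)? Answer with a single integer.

|ax - bx| = |-10 - 9| = 19
|ay - by| = |6 - (-3)| = 9
|az - bz| = |4 - (-6)| = 10
distance = (19 + 9 + 10) / 2 = 38 / 2 = 19

Answer: 19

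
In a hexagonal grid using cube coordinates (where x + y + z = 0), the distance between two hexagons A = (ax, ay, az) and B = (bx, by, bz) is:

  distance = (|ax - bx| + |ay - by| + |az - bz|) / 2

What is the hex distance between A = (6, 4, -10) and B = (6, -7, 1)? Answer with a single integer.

Answer: 11

Derivation:
|ax - bx| = |6 - 6| = 0
|ay - by| = |4 - (-7)| = 11
|az - bz| = |-10 - 1| = 11
distance = (0 + 11 + 11) / 2 = 22 / 2 = 11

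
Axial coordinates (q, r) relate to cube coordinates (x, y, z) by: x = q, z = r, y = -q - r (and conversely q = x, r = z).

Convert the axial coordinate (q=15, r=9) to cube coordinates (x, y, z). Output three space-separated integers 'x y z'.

x = q = 15
z = r = 9
y = -x - z = -(15) - (9) = -24

Answer: 15 -24 9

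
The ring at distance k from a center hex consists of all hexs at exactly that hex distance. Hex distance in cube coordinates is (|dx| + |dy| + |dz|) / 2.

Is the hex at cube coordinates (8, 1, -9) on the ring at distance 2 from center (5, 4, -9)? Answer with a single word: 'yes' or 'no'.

|px - cx| = |8 - 5| = 3
|py - cy| = |1 - 4| = 3
|pz - cz| = |-9 - (-9)| = 0
distance = (3+3+0)/2 = 6/2 = 3
radius = 2; distance != radius -> no

Answer: no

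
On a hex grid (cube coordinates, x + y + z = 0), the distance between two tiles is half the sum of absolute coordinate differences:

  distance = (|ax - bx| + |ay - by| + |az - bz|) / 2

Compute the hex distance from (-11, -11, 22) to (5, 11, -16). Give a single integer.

Answer: 38

Derivation:
|ax - bx| = |-11 - 5| = 16
|ay - by| = |-11 - 11| = 22
|az - bz| = |22 - (-16)| = 38
distance = (16 + 22 + 38) / 2 = 76 / 2 = 38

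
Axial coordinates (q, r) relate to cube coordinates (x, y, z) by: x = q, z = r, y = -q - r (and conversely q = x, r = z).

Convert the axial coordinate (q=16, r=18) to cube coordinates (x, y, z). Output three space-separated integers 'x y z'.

x = q = 16
z = r = 18
y = -x - z = -(16) - (18) = -34

Answer: 16 -34 18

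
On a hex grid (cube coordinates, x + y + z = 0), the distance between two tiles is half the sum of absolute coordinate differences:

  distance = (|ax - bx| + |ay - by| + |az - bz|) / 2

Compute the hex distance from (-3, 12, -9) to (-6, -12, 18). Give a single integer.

|ax - bx| = |-3 - (-6)| = 3
|ay - by| = |12 - (-12)| = 24
|az - bz| = |-9 - 18| = 27
distance = (3 + 24 + 27) / 2 = 54 / 2 = 27

Answer: 27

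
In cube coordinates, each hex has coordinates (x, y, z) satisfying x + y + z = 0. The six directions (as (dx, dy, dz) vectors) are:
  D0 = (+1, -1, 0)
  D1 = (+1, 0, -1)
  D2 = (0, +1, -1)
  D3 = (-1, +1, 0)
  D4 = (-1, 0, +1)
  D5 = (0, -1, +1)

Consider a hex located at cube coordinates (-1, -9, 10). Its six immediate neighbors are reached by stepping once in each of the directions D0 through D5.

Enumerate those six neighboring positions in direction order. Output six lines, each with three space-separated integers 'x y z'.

Center: (-1, -9, 10). Add each direction:
  D0: (-1, -9, 10) + (1, -1, 0) = (0, -10, 10)
  D1: (-1, -9, 10) + (1, 0, -1) = (0, -9, 9)
  D2: (-1, -9, 10) + (0, 1, -1) = (-1, -8, 9)
  D3: (-1, -9, 10) + (-1, 1, 0) = (-2, -8, 10)
  D4: (-1, -9, 10) + (-1, 0, 1) = (-2, -9, 11)
  D5: (-1, -9, 10) + (0, -1, 1) = (-1, -10, 11)

Answer: 0 -10 10
0 -9 9
-1 -8 9
-2 -8 10
-2 -9 11
-1 -10 11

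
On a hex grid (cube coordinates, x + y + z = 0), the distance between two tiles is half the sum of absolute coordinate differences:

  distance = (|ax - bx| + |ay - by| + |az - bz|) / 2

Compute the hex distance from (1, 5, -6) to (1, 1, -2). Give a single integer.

|ax - bx| = |1 - 1| = 0
|ay - by| = |5 - 1| = 4
|az - bz| = |-6 - (-2)| = 4
distance = (0 + 4 + 4) / 2 = 8 / 2 = 4

Answer: 4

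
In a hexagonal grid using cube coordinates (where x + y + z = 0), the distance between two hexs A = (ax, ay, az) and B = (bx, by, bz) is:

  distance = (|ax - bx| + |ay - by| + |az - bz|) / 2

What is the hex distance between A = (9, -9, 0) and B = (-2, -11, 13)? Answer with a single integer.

Answer: 13

Derivation:
|ax - bx| = |9 - (-2)| = 11
|ay - by| = |-9 - (-11)| = 2
|az - bz| = |0 - 13| = 13
distance = (11 + 2 + 13) / 2 = 26 / 2 = 13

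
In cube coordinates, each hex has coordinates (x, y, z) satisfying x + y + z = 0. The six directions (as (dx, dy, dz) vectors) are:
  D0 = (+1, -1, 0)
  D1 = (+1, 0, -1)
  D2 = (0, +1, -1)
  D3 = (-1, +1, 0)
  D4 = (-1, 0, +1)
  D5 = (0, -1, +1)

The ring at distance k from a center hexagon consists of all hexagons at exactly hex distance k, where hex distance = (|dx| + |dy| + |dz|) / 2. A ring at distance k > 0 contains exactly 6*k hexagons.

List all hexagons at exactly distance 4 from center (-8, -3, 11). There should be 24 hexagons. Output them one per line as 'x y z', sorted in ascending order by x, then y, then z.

Answer: -12 -3 15
-12 -2 14
-12 -1 13
-12 0 12
-12 1 11
-11 -4 15
-11 1 10
-10 -5 15
-10 1 9
-9 -6 15
-9 1 8
-8 -7 15
-8 1 7
-7 -7 14
-7 0 7
-6 -7 13
-6 -1 7
-5 -7 12
-5 -2 7
-4 -7 11
-4 -6 10
-4 -5 9
-4 -4 8
-4 -3 7

Derivation:
Walk ring at distance 4 from (-8, -3, 11):
Start at center + D4*4 = (-12, -3, 15)
  hex 0: (-12, -3, 15)
  hex 1: (-11, -4, 15)
  hex 2: (-10, -5, 15)
  hex 3: (-9, -6, 15)
  hex 4: (-8, -7, 15)
  hex 5: (-7, -7, 14)
  hex 6: (-6, -7, 13)
  hex 7: (-5, -7, 12)
  hex 8: (-4, -7, 11)
  hex 9: (-4, -6, 10)
  hex 10: (-4, -5, 9)
  hex 11: (-4, -4, 8)
  hex 12: (-4, -3, 7)
  hex 13: (-5, -2, 7)
  hex 14: (-6, -1, 7)
  hex 15: (-7, 0, 7)
  hex 16: (-8, 1, 7)
  hex 17: (-9, 1, 8)
  hex 18: (-10, 1, 9)
  hex 19: (-11, 1, 10)
  hex 20: (-12, 1, 11)
  hex 21: (-12, 0, 12)
  hex 22: (-12, -1, 13)
  hex 23: (-12, -2, 14)
Sorted: 24 hexes.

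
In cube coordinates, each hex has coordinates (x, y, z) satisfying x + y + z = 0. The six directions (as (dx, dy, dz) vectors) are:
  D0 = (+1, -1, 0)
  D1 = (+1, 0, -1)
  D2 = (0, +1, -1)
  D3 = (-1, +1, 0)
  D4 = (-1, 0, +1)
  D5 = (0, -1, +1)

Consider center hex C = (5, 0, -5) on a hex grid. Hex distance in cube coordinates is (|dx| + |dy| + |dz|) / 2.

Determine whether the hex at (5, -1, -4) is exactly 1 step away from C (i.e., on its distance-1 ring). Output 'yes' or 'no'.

Answer: yes

Derivation:
|px - cx| = |5 - 5| = 0
|py - cy| = |-1 - 0| = 1
|pz - cz| = |-4 - (-5)| = 1
distance = (0+1+1)/2 = 2/2 = 1
radius = 1; distance == radius -> yes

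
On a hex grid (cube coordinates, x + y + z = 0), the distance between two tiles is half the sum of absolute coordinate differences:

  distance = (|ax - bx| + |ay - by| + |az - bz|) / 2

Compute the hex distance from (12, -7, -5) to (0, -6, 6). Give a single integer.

|ax - bx| = |12 - 0| = 12
|ay - by| = |-7 - (-6)| = 1
|az - bz| = |-5 - 6| = 11
distance = (12 + 1 + 11) / 2 = 24 / 2 = 12

Answer: 12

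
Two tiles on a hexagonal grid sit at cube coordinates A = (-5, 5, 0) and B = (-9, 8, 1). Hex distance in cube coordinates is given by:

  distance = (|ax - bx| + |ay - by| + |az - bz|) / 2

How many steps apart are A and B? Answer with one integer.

Answer: 4

Derivation:
|ax - bx| = |-5 - (-9)| = 4
|ay - by| = |5 - 8| = 3
|az - bz| = |0 - 1| = 1
distance = (4 + 3 + 1) / 2 = 8 / 2 = 4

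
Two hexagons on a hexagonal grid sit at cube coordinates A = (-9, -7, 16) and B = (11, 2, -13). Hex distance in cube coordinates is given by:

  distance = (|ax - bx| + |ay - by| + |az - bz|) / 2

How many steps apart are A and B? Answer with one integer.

Answer: 29

Derivation:
|ax - bx| = |-9 - 11| = 20
|ay - by| = |-7 - 2| = 9
|az - bz| = |16 - (-13)| = 29
distance = (20 + 9 + 29) / 2 = 58 / 2 = 29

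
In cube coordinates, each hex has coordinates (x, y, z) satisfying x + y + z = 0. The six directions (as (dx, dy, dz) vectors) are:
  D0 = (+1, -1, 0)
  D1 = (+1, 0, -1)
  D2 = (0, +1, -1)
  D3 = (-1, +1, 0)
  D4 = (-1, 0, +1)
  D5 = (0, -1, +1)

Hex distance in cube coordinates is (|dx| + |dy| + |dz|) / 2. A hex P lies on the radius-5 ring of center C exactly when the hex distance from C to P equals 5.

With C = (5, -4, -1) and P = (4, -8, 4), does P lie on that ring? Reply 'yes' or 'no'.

Answer: yes

Derivation:
|px - cx| = |4 - 5| = 1
|py - cy| = |-8 - (-4)| = 4
|pz - cz| = |4 - (-1)| = 5
distance = (1+4+5)/2 = 10/2 = 5
radius = 5; distance == radius -> yes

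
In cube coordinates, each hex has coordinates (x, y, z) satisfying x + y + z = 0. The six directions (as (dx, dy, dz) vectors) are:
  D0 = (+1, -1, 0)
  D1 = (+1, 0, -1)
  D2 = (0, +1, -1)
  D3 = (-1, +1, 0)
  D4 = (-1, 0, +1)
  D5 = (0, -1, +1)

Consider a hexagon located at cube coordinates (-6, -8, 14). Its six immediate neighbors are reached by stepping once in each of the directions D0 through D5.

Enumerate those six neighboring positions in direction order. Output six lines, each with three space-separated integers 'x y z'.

Center: (-6, -8, 14). Add each direction:
  D0: (-6, -8, 14) + (1, -1, 0) = (-5, -9, 14)
  D1: (-6, -8, 14) + (1, 0, -1) = (-5, -8, 13)
  D2: (-6, -8, 14) + (0, 1, -1) = (-6, -7, 13)
  D3: (-6, -8, 14) + (-1, 1, 0) = (-7, -7, 14)
  D4: (-6, -8, 14) + (-1, 0, 1) = (-7, -8, 15)
  D5: (-6, -8, 14) + (0, -1, 1) = (-6, -9, 15)

Answer: -5 -9 14
-5 -8 13
-6 -7 13
-7 -7 14
-7 -8 15
-6 -9 15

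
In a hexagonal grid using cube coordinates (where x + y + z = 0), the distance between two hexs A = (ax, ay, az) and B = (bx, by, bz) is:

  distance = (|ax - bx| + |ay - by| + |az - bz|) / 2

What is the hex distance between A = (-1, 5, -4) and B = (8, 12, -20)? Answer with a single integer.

Answer: 16

Derivation:
|ax - bx| = |-1 - 8| = 9
|ay - by| = |5 - 12| = 7
|az - bz| = |-4 - (-20)| = 16
distance = (9 + 7 + 16) / 2 = 32 / 2 = 16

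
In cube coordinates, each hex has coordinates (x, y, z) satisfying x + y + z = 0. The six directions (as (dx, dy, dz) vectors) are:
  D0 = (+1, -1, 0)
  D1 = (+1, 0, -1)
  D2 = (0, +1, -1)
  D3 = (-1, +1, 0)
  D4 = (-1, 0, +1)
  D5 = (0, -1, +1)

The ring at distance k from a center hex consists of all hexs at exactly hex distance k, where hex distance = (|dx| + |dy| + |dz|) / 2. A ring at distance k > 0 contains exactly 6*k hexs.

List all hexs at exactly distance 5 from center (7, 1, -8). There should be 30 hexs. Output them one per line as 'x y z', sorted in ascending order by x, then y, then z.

Answer: 2 1 -3
2 2 -4
2 3 -5
2 4 -6
2 5 -7
2 6 -8
3 0 -3
3 6 -9
4 -1 -3
4 6 -10
5 -2 -3
5 6 -11
6 -3 -3
6 6 -12
7 -4 -3
7 6 -13
8 -4 -4
8 5 -13
9 -4 -5
9 4 -13
10 -4 -6
10 3 -13
11 -4 -7
11 2 -13
12 -4 -8
12 -3 -9
12 -2 -10
12 -1 -11
12 0 -12
12 1 -13

Derivation:
Walk ring at distance 5 from (7, 1, -8):
Start at center + D4*5 = (2, 1, -3)
  hex 0: (2, 1, -3)
  hex 1: (3, 0, -3)
  hex 2: (4, -1, -3)
  hex 3: (5, -2, -3)
  hex 4: (6, -3, -3)
  hex 5: (7, -4, -3)
  hex 6: (8, -4, -4)
  hex 7: (9, -4, -5)
  hex 8: (10, -4, -6)
  hex 9: (11, -4, -7)
  hex 10: (12, -4, -8)
  hex 11: (12, -3, -9)
  hex 12: (12, -2, -10)
  hex 13: (12, -1, -11)
  hex 14: (12, 0, -12)
  hex 15: (12, 1, -13)
  hex 16: (11, 2, -13)
  hex 17: (10, 3, -13)
  hex 18: (9, 4, -13)
  hex 19: (8, 5, -13)
  hex 20: (7, 6, -13)
  hex 21: (6, 6, -12)
  hex 22: (5, 6, -11)
  hex 23: (4, 6, -10)
  hex 24: (3, 6, -9)
  hex 25: (2, 6, -8)
  hex 26: (2, 5, -7)
  hex 27: (2, 4, -6)
  hex 28: (2, 3, -5)
  hex 29: (2, 2, -4)
Sorted: 30 hexes.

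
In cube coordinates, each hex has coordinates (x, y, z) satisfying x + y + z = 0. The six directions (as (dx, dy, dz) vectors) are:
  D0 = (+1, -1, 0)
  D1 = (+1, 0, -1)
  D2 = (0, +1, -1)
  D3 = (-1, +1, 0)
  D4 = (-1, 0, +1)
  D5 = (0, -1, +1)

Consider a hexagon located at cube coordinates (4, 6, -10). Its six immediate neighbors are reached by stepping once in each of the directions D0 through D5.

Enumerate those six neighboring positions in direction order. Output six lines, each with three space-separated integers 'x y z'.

Center: (4, 6, -10). Add each direction:
  D0: (4, 6, -10) + (1, -1, 0) = (5, 5, -10)
  D1: (4, 6, -10) + (1, 0, -1) = (5, 6, -11)
  D2: (4, 6, -10) + (0, 1, -1) = (4, 7, -11)
  D3: (4, 6, -10) + (-1, 1, 0) = (3, 7, -10)
  D4: (4, 6, -10) + (-1, 0, 1) = (3, 6, -9)
  D5: (4, 6, -10) + (0, -1, 1) = (4, 5, -9)

Answer: 5 5 -10
5 6 -11
4 7 -11
3 7 -10
3 6 -9
4 5 -9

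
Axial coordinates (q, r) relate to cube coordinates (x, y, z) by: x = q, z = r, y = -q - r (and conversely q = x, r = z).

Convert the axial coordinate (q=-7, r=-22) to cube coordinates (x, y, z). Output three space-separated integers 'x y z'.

x = q = -7
z = r = -22
y = -x - z = -(-7) - (-22) = 29

Answer: -7 29 -22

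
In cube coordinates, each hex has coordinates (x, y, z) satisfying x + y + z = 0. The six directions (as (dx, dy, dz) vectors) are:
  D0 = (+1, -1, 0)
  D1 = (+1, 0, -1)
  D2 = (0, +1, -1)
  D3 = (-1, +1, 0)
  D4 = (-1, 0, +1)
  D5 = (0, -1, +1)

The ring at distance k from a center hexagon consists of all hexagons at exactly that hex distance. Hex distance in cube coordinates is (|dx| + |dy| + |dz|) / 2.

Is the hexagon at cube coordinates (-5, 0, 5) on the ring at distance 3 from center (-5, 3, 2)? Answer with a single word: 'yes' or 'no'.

|px - cx| = |-5 - (-5)| = 0
|py - cy| = |0 - 3| = 3
|pz - cz| = |5 - 2| = 3
distance = (0+3+3)/2 = 6/2 = 3
radius = 3; distance == radius -> yes

Answer: yes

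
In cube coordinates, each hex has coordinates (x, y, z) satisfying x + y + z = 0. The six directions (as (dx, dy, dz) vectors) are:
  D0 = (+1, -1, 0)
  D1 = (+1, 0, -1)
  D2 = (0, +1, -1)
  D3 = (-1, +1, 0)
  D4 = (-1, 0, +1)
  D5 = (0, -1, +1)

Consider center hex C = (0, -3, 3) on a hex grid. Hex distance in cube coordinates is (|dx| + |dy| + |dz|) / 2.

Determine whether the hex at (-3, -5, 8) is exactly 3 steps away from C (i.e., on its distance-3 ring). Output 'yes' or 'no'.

|px - cx| = |-3 - 0| = 3
|py - cy| = |-5 - (-3)| = 2
|pz - cz| = |8 - 3| = 5
distance = (3+2+5)/2 = 10/2 = 5
radius = 3; distance != radius -> no

Answer: no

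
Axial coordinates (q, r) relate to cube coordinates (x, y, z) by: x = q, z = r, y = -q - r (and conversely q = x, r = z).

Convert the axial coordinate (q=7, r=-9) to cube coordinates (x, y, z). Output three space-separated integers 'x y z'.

x = q = 7
z = r = -9
y = -x - z = -(7) - (-9) = 2

Answer: 7 2 -9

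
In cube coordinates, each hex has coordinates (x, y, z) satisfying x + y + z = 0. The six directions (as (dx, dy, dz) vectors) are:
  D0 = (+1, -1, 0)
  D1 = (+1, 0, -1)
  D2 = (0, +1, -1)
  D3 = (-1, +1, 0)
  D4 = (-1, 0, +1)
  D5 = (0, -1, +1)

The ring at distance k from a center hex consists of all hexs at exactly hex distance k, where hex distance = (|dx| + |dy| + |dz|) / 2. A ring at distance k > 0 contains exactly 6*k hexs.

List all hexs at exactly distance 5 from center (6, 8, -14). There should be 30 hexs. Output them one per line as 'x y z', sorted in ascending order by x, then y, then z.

Walk ring at distance 5 from (6, 8, -14):
Start at center + D4*5 = (1, 8, -9)
  hex 0: (1, 8, -9)
  hex 1: (2, 7, -9)
  hex 2: (3, 6, -9)
  hex 3: (4, 5, -9)
  hex 4: (5, 4, -9)
  hex 5: (6, 3, -9)
  hex 6: (7, 3, -10)
  hex 7: (8, 3, -11)
  hex 8: (9, 3, -12)
  hex 9: (10, 3, -13)
  hex 10: (11, 3, -14)
  hex 11: (11, 4, -15)
  hex 12: (11, 5, -16)
  hex 13: (11, 6, -17)
  hex 14: (11, 7, -18)
  hex 15: (11, 8, -19)
  hex 16: (10, 9, -19)
  hex 17: (9, 10, -19)
  hex 18: (8, 11, -19)
  hex 19: (7, 12, -19)
  hex 20: (6, 13, -19)
  hex 21: (5, 13, -18)
  hex 22: (4, 13, -17)
  hex 23: (3, 13, -16)
  hex 24: (2, 13, -15)
  hex 25: (1, 13, -14)
  hex 26: (1, 12, -13)
  hex 27: (1, 11, -12)
  hex 28: (1, 10, -11)
  hex 29: (1, 9, -10)
Sorted: 30 hexes.

Answer: 1 8 -9
1 9 -10
1 10 -11
1 11 -12
1 12 -13
1 13 -14
2 7 -9
2 13 -15
3 6 -9
3 13 -16
4 5 -9
4 13 -17
5 4 -9
5 13 -18
6 3 -9
6 13 -19
7 3 -10
7 12 -19
8 3 -11
8 11 -19
9 3 -12
9 10 -19
10 3 -13
10 9 -19
11 3 -14
11 4 -15
11 5 -16
11 6 -17
11 7 -18
11 8 -19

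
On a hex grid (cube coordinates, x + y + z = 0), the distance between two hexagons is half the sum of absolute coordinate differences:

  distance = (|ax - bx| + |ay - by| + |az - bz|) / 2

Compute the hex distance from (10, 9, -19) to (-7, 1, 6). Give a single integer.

Answer: 25

Derivation:
|ax - bx| = |10 - (-7)| = 17
|ay - by| = |9 - 1| = 8
|az - bz| = |-19 - 6| = 25
distance = (17 + 8 + 25) / 2 = 50 / 2 = 25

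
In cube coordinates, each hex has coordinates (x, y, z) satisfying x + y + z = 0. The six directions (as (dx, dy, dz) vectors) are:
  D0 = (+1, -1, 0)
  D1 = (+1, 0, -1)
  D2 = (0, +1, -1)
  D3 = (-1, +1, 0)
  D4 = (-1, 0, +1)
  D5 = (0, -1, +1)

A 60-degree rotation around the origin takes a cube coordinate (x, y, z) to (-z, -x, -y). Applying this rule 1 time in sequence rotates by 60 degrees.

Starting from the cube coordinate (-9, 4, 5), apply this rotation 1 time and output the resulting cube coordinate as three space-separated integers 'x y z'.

Start: (-9, 4, 5)
Step 1: (-9, 4, 5) -> (-(5), -(-9), -(4)) = (-5, 9, -4)

Answer: -5 9 -4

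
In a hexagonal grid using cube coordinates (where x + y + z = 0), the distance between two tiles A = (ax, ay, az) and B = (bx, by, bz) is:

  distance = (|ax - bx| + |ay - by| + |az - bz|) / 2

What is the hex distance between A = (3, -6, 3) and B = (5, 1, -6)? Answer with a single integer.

|ax - bx| = |3 - 5| = 2
|ay - by| = |-6 - 1| = 7
|az - bz| = |3 - (-6)| = 9
distance = (2 + 7 + 9) / 2 = 18 / 2 = 9

Answer: 9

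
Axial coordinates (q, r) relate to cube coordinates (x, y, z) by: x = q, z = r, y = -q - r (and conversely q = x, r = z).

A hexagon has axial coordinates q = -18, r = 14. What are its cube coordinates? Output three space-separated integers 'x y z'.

x = q = -18
z = r = 14
y = -x - z = -(-18) - (14) = 4

Answer: -18 4 14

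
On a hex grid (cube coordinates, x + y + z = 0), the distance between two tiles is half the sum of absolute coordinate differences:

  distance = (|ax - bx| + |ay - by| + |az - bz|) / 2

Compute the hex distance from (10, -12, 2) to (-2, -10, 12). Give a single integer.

Answer: 12

Derivation:
|ax - bx| = |10 - (-2)| = 12
|ay - by| = |-12 - (-10)| = 2
|az - bz| = |2 - 12| = 10
distance = (12 + 2 + 10) / 2 = 24 / 2 = 12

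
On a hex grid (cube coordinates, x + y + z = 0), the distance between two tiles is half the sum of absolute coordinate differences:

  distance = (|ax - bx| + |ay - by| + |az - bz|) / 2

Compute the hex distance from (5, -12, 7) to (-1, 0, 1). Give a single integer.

Answer: 12

Derivation:
|ax - bx| = |5 - (-1)| = 6
|ay - by| = |-12 - 0| = 12
|az - bz| = |7 - 1| = 6
distance = (6 + 12 + 6) / 2 = 24 / 2 = 12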